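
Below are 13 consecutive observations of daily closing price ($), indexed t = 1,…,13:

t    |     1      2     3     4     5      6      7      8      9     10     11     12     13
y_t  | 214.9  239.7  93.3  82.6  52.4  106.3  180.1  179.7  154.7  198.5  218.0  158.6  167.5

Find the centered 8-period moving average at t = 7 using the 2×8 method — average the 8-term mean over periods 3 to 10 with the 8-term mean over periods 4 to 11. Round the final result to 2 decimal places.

138.74

Sum over 3–10: 93.3 + 82.6 + 52.4 + 106.3 + 180.1 + 179.7 + 154.7 + 198.5 = 1047.6
Sum over 4–11: 82.6 + 52.4 + 106.3 + 180.1 + 179.7 + 154.7 + 198.5 + 218.0 = 1172.3
CMA at t=7 = (1047.6 + 1172.3) / (2·8) = 2219.9 / 16 = 138.74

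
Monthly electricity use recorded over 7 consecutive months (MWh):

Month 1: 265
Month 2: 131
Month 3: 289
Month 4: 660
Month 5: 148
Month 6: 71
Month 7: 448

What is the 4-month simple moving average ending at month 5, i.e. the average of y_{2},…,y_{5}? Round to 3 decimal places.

Sum of periods 2–5: 131 + 289 + 660 + 148 = 1228
Divide by 4: 1228 / 4 = 307.000

307.000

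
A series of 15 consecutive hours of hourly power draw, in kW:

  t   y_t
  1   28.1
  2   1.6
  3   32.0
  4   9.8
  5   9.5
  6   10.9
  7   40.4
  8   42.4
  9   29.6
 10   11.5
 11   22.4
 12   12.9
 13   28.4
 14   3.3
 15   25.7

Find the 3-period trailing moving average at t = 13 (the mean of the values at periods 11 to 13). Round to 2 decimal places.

Sum of periods 11–13: 22.4 + 12.9 + 28.4 = 63.7
Divide by 3: 63.7 / 3 = 21.23

21.23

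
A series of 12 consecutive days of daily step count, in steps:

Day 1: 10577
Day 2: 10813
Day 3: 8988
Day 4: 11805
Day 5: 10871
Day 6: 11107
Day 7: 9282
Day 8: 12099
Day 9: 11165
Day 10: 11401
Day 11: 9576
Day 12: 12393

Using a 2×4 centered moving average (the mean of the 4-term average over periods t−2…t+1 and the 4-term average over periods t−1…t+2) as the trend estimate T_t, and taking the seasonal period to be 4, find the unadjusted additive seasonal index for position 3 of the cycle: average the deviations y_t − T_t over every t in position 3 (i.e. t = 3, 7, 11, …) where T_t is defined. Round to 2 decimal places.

Season position 3 occurs at t = 3, 7 (where T_t is defined).
t=3: T_3 = 10582.5000; y_3 − T_3 = 8988 − 10582.5000 = -1594.5000
t=7: T_7 = 10876.5000; y_7 − T_7 = 9282 − 10876.5000 = -1594.5000
Mean deviation: (-1594.5000 + -1594.5000) / 2 = -1594.50

-1594.50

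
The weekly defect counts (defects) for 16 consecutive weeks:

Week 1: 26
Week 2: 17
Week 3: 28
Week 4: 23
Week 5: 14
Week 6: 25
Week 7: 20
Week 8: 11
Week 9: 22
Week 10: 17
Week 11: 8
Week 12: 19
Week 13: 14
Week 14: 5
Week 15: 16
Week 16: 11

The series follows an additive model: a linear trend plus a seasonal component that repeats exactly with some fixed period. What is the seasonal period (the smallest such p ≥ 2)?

3

First differences y_{t+1} − y_t: -9, 11, -5, -9, 11, -5, -9, 11, …
The difference pattern repeats every 3 terms and not for any smaller step, so p = 3.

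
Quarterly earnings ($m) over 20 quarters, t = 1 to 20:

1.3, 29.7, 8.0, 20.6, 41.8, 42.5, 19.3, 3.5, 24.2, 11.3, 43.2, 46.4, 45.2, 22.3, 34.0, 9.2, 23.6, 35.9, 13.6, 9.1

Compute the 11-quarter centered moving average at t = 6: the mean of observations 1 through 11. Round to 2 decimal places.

22.31

Sum of periods 1–11: 1.3 + 29.7 + 8.0 + 20.6 + 41.8 + 42.5 + 19.3 + 3.5 + 24.2 + 11.3 + 43.2 = 245.4
Divide by 11: 245.4 / 11 = 22.31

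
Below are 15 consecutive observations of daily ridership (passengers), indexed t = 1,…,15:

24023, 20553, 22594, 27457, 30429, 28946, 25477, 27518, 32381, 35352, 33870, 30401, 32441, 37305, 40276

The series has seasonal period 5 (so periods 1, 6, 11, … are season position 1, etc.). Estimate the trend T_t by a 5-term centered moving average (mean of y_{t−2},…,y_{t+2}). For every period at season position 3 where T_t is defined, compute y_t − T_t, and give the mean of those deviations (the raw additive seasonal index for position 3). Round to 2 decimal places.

Season position 3 occurs at t = 3, 8, 13 (where T_t is defined).
t=3: T_3 = 25011.2000; y_3 − T_3 = 22594 − 25011.2000 = -2417.2000
t=8: T_8 = 29934.8000; y_8 − T_8 = 27518 − 29934.8000 = -2416.8000
t=13: T_13 = 34858.6000; y_13 − T_13 = 32441 − 34858.6000 = -2417.6000
Mean deviation: (-2417.2000 + -2416.8000 + -2417.6000) / 3 = -2417.20

-2417.20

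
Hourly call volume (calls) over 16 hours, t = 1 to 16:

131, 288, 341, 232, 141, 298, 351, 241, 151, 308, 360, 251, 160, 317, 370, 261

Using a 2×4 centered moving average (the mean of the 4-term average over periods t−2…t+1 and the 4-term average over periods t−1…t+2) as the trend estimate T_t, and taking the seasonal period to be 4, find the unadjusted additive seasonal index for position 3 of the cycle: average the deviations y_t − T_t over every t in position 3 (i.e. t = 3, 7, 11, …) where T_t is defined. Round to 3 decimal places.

Season position 3 occurs at t = 3, 7, 11 (where T_t is defined).
t=3: T_3 = 249.25000; y_3 − T_3 = 341 − 249.25000 = 91.75000
t=7: T_7 = 259.00000; y_7 − T_7 = 351 − 259.00000 = 92.00000
t=11: T_11 = 268.62500; y_11 − T_11 = 360 − 268.62500 = 91.37500
Mean deviation: (91.75000 + 92.00000 + 91.37500) / 3 = 91.708

91.708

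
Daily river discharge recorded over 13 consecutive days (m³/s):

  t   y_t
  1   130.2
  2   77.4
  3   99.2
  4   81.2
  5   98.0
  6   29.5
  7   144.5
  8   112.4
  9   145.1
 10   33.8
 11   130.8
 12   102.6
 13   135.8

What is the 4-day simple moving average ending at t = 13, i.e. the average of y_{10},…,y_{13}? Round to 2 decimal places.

100.75

Sum of periods 10–13: 33.8 + 130.8 + 102.6 + 135.8 = 403.0
Divide by 4: 403.0 / 4 = 100.75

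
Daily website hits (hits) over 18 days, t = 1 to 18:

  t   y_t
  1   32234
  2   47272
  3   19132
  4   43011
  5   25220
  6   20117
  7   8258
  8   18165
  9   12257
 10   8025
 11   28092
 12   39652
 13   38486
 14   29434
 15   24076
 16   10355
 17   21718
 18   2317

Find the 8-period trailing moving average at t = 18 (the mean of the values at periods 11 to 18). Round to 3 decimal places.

Sum of periods 11–18: 28092 + 39652 + 38486 + 29434 + 24076 + 10355 + 21718 + 2317 = 194130
Divide by 8: 194130 / 8 = 24266.250

24266.250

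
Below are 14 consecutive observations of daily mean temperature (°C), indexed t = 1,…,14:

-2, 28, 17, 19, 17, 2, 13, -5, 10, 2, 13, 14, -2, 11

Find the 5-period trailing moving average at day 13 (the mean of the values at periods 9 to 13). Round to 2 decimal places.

7.40

Sum of periods 9–13: 10 + 2 + 13 + 14 + (-2) = 37
Divide by 5: 37 / 5 = 7.40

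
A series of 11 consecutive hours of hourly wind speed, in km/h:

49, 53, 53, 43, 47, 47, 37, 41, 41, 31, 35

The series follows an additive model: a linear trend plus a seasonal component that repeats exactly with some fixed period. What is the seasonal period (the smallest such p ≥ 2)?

3

First differences y_{t+1} − y_t: 4, 0, -10, 4, 0, -10, 4, 0, …
The difference pattern repeats every 3 terms and not for any smaller step, so p = 3.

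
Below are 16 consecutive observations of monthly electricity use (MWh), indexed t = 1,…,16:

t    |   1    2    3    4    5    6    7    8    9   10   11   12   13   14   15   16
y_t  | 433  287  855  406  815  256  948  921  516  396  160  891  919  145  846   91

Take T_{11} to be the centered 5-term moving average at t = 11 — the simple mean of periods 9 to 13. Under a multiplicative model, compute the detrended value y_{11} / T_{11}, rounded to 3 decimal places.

Trend T_11 = (516 + 396 + 160 + 891 + 919) / 5 = 2882/5 = 576.40000
Ratio to trend: 160 / 576.40000 = 0.278

0.278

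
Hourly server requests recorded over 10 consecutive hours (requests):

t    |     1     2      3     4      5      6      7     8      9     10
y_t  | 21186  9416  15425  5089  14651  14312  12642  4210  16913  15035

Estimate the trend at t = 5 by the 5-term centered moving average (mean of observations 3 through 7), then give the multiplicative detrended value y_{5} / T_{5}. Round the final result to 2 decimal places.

1.18

Trend T_5 = (15425 + 5089 + 14651 + 14312 + 12642) / 5 = 62119/5 = 12423.8000
Ratio to trend: 14651 / 12423.8000 = 1.18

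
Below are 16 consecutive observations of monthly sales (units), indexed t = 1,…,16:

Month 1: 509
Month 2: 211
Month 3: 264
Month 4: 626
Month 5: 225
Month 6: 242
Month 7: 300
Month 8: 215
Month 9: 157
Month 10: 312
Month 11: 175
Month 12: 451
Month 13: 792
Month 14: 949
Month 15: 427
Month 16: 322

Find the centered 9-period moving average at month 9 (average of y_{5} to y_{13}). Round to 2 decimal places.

318.78

Sum of periods 5–13: 225 + 242 + 300 + 215 + 157 + 312 + 175 + 451 + 792 = 2869
Divide by 9: 2869 / 9 = 318.78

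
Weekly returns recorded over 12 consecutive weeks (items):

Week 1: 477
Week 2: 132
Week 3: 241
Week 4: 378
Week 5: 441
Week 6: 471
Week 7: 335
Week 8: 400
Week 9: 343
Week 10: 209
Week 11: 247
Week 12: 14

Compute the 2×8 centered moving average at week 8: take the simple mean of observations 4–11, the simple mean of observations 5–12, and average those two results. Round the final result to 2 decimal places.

330.25

Sum over 4–11: 378 + 441 + 471 + 335 + 400 + 343 + 209 + 247 = 2824
Sum over 5–12: 441 + 471 + 335 + 400 + 343 + 209 + 247 + 14 = 2460
CMA at t=8 = (2824 + 2460) / (2·8) = 5284 / 16 = 330.25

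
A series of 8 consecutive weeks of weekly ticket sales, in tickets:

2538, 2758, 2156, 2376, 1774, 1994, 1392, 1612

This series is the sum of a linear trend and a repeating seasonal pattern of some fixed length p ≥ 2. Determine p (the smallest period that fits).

First differences y_{t+1} − y_t: 220, -602, 220, -602, 220, -602, …
The difference pattern repeats every 2 terms and not for any smaller step, so p = 2.

2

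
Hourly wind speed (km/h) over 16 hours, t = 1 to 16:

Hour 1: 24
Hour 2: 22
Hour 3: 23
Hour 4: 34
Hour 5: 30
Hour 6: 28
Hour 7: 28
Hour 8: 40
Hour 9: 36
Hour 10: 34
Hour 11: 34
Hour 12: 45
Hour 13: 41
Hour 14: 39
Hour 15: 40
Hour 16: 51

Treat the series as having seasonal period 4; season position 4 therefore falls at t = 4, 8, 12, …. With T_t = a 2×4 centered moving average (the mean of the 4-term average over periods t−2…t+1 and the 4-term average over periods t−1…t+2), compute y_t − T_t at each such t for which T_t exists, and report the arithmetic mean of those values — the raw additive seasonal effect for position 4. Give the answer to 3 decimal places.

6.042

Season position 4 occurs at t = 4, 8, 12 (where T_t is defined).
t=4: T_4 = 28.00000; y_4 − T_4 = 34 − 28.00000 = 6.00000
t=8: T_8 = 33.75000; y_8 − T_8 = 40 − 33.75000 = 6.25000
t=12: T_12 = 39.12500; y_12 − T_12 = 45 − 39.12500 = 5.87500
Mean deviation: (6.00000 + 6.25000 + 5.87500) / 3 = 6.042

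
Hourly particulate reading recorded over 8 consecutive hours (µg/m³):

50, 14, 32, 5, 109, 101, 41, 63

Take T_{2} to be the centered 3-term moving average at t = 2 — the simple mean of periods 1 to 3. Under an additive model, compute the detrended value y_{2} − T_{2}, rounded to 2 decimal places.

Trend T_2 = (50 + 14 + 32) / 3 = 96/3 = 32.0000
Detrended value: 14 − 32.0000 = -18.00

-18.00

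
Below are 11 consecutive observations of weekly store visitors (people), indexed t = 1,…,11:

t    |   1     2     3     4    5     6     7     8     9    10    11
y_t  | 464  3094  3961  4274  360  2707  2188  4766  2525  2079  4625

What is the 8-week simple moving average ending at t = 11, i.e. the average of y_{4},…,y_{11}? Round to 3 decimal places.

2940.500

Sum of periods 4–11: 4274 + 360 + 2707 + 2188 + 4766 + 2525 + 2079 + 4625 = 23524
Divide by 8: 23524 / 8 = 2940.500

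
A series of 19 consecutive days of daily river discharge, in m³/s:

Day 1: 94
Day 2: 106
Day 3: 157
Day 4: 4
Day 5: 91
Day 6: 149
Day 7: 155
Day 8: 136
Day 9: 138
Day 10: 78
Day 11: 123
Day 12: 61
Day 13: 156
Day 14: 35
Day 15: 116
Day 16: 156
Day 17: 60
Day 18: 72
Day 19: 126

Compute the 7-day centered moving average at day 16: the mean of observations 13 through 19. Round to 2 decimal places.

103.00

Sum of periods 13–19: 156 + 35 + 116 + 156 + 60 + 72 + 126 = 721
Divide by 7: 721 / 7 = 103.00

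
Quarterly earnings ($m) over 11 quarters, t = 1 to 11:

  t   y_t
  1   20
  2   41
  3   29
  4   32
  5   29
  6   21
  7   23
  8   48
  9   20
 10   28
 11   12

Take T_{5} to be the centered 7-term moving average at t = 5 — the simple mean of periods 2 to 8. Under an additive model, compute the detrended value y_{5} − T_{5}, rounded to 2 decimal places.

-2.86

Trend T_5 = (41 + 29 + 32 + 29 + 21 + 23 + 48) / 7 = 223/7 = 31.8571
Detrended value: 29 − 31.8571 = -2.86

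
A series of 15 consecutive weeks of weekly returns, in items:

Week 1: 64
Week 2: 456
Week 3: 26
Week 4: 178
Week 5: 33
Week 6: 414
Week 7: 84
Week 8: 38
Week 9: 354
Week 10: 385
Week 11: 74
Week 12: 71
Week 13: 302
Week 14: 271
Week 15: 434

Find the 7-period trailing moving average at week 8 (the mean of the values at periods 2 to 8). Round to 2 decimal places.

Sum of periods 2–8: 456 + 26 + 178 + 33 + 414 + 84 + 38 = 1229
Divide by 7: 1229 / 7 = 175.57

175.57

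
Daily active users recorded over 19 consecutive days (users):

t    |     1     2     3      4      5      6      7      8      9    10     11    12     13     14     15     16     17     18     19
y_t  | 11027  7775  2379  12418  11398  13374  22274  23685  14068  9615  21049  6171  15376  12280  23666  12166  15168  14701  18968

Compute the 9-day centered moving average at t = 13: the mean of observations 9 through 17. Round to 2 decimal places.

Sum of periods 9–17: 14068 + 9615 + 21049 + 6171 + 15376 + 12280 + 23666 + 12166 + 15168 = 129559
Divide by 9: 129559 / 9 = 14395.44

14395.44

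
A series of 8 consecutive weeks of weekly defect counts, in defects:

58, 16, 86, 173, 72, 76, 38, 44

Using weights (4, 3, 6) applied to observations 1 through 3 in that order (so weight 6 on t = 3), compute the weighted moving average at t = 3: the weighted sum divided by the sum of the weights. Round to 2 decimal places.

61.23

Weighted sum: 4·58 + 3·16 + 6·86 = 232 + 48 + 516 = 796
Weight total: 4 + 3 + 6 = 13
WMA = 796 / 13 = 61.23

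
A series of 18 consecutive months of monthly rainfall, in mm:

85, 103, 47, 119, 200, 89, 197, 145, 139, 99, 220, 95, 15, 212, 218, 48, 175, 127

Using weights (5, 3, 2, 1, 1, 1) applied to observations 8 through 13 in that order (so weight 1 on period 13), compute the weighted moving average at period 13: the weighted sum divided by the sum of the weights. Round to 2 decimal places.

128.46

Weighted sum: 5·145 + 3·139 + 2·99 + 1·220 + 1·95 + 1·15 = 725 + 417 + 198 + 220 + 95 + 15 = 1670
Weight total: 5 + 3 + 2 + 1 + 1 + 1 = 13
WMA = 1670 / 13 = 128.46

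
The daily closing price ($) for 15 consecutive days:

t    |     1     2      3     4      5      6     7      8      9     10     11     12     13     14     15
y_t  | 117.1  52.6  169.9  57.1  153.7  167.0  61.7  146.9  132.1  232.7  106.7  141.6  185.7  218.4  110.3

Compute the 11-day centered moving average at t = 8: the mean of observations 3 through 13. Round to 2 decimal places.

Sum of periods 3–13: 169.9 + 57.1 + 153.7 + 167.0 + 61.7 + 146.9 + 132.1 + 232.7 + 106.7 + 141.6 + 185.7 = 1555.1
Divide by 11: 1555.1 / 11 = 141.37

141.37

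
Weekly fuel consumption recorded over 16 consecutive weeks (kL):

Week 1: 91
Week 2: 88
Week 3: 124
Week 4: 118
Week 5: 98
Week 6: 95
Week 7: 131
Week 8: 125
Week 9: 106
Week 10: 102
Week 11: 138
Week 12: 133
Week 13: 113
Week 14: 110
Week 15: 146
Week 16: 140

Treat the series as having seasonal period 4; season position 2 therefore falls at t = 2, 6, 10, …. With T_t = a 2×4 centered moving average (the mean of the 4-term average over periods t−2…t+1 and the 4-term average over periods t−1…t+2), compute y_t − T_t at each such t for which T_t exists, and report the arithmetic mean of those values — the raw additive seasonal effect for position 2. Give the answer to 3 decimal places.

Season position 2 occurs at t = 6, 10, 14 (where T_t is defined).
t=6: T_6 = 111.37500; y_6 − T_6 = 95 − 111.37500 = -16.37500
t=10: T_10 = 118.75000; y_10 − T_10 = 102 − 118.75000 = -16.75000
t=14: T_14 = 126.37500; y_14 − T_14 = 110 − 126.37500 = -16.37500
Mean deviation: (-16.37500 + -16.75000 + -16.37500) / 3 = -16.500

-16.500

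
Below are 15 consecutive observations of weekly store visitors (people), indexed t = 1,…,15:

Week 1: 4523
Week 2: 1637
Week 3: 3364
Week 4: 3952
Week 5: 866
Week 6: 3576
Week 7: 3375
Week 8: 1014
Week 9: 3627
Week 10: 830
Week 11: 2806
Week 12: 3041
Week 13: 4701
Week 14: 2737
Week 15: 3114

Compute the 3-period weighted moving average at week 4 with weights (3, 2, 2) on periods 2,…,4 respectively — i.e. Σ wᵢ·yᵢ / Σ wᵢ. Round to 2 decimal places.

2791.86

Weighted sum: 3·1637 + 2·3364 + 2·3952 = 4911 + 6728 + 7904 = 19543
Weight total: 3 + 2 + 2 = 7
WMA = 19543 / 7 = 2791.86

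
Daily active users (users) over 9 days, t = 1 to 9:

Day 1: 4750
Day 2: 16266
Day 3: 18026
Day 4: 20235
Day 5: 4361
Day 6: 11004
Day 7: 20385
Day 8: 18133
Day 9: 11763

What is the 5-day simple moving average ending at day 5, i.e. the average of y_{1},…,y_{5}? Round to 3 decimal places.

Sum of periods 1–5: 4750 + 16266 + 18026 + 20235 + 4361 = 63638
Divide by 5: 63638 / 5 = 12727.600

12727.600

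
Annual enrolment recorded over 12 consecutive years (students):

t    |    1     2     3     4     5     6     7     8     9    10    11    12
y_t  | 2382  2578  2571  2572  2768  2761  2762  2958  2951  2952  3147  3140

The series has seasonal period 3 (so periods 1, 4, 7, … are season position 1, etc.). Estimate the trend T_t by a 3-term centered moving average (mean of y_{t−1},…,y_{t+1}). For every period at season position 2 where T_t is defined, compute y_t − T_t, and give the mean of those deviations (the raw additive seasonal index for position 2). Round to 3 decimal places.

Season position 2 occurs at t = 2, 5, 8, 11 (where T_t is defined).
t=2: T_2 = 2510.33333; y_2 − T_2 = 2578 − 2510.33333 = 67.66667
t=5: T_5 = 2700.33333; y_5 − T_5 = 2768 − 2700.33333 = 67.66667
t=8: T_8 = 2890.33333; y_8 − T_8 = 2958 − 2890.33333 = 67.66667
t=11: T_11 = 3079.66667; y_11 − T_11 = 3147 − 3079.66667 = 67.33333
Mean deviation: (67.66667 + 67.66667 + 67.66667 + 67.33333) / 4 = 67.583

67.583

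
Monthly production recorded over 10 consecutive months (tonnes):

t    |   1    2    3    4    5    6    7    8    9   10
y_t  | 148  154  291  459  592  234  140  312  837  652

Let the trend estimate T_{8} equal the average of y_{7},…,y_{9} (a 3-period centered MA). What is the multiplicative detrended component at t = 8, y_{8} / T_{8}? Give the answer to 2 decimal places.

0.73

Trend T_8 = (140 + 312 + 837) / 3 = 1289/3 = 429.6667
Ratio to trend: 312 / 429.6667 = 0.73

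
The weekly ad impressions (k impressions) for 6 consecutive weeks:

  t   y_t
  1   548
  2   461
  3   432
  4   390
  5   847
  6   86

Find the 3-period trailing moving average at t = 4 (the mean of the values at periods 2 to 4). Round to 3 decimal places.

427.667

Sum of periods 2–4: 461 + 432 + 390 = 1283
Divide by 3: 1283 / 3 = 427.667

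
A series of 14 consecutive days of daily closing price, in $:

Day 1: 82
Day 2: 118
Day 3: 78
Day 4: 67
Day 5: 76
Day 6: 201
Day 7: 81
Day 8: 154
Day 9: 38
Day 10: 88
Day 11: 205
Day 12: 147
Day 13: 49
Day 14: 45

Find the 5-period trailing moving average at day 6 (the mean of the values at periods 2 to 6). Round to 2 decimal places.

108.00

Sum of periods 2–6: 118 + 78 + 67 + 76 + 201 = 540
Divide by 5: 540 / 5 = 108.00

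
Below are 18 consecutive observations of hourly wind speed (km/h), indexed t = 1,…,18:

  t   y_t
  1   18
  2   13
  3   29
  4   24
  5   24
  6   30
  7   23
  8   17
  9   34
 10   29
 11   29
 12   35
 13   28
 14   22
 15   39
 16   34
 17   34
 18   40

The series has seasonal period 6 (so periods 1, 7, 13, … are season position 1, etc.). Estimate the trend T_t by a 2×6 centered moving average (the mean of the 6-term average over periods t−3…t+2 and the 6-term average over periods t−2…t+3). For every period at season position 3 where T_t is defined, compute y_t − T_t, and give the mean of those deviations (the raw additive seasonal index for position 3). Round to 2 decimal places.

Season position 3 occurs at t = 9, 15 (where T_t is defined).
t=9: T_9 = 27.4167; y_9 − T_9 = 34 − 27.4167 = 6.5833
t=15: T_15 = 32.4167; y_15 − T_15 = 39 − 32.4167 = 6.5833
Mean deviation: (6.5833 + 6.5833) / 2 = 6.58

6.58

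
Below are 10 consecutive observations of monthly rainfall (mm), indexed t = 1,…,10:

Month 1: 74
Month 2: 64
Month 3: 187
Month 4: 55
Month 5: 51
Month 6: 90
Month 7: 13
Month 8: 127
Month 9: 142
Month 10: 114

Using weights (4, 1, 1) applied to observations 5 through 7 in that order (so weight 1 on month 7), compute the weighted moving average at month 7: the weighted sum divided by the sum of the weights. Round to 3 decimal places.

Weighted sum: 4·51 + 1·90 + 1·13 = 204 + 90 + 13 = 307
Weight total: 4 + 1 + 1 = 6
WMA = 307 / 6 = 51.167

51.167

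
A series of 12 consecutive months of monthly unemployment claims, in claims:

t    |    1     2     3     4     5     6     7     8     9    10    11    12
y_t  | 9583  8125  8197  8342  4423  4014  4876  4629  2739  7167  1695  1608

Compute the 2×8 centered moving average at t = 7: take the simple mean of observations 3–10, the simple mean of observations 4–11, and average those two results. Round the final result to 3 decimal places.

5142.000

Sum over 3–10: 8197 + 8342 + 4423 + 4014 + 4876 + 4629 + 2739 + 7167 = 44387
Sum over 4–11: 8342 + 4423 + 4014 + 4876 + 4629 + 2739 + 7167 + 1695 = 37885
CMA at t=7 = (44387 + 37885) / (2·8) = 82272 / 16 = 5142.000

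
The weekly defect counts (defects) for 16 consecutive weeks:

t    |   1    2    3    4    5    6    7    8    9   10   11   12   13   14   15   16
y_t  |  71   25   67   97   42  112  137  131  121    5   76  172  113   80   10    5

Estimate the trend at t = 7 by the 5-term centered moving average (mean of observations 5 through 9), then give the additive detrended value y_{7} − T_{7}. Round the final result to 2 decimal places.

28.40

Trend T_7 = (42 + 112 + 137 + 131 + 121) / 5 = 543/5 = 108.6000
Detrended value: 137 − 108.6000 = 28.40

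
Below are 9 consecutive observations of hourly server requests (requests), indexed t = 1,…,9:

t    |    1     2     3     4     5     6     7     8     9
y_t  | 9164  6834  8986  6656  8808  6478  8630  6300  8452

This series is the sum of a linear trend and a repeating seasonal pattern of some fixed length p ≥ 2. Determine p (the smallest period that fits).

First differences y_{t+1} − y_t: -2330, 2152, -2330, 2152, -2330, 2152, …
The difference pattern repeats every 2 terms and not for any smaller step, so p = 2.

2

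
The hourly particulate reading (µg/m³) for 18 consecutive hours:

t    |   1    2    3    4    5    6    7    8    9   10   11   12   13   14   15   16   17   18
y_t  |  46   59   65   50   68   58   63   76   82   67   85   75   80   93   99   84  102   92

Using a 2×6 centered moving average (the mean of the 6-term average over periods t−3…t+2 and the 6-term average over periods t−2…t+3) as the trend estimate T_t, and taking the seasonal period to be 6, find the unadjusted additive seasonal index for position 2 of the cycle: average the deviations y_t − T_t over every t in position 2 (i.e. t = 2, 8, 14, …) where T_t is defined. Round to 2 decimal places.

Season position 2 occurs at t = 8, 14 (where T_t is defined).
t=8: T_8 = 70.4167; y_8 − T_8 = 76 − 70.4167 = 5.5833
t=14: T_14 = 87.4167; y_14 − T_14 = 93 − 87.4167 = 5.5833
Mean deviation: (5.5833 + 5.5833) / 2 = 5.58

5.58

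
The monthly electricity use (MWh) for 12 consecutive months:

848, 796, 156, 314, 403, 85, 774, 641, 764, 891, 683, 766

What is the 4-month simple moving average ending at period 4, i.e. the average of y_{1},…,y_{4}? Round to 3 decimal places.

Sum of periods 1–4: 848 + 796 + 156 + 314 = 2114
Divide by 4: 2114 / 4 = 528.500

528.500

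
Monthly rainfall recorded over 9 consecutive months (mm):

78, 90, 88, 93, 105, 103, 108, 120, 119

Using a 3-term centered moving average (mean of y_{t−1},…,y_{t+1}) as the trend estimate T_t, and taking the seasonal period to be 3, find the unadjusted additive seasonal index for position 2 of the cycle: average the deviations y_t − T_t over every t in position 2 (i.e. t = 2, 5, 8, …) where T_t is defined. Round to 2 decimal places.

Season position 2 occurs at t = 2, 5, 8 (where T_t is defined).
t=2: T_2 = 85.3333; y_2 − T_2 = 90 − 85.3333 = 4.6667
t=5: T_5 = 100.3333; y_5 − T_5 = 105 − 100.3333 = 4.6667
t=8: T_8 = 115.6667; y_8 − T_8 = 120 − 115.6667 = 4.3333
Mean deviation: (4.6667 + 4.6667 + 4.3333) / 3 = 4.56

4.56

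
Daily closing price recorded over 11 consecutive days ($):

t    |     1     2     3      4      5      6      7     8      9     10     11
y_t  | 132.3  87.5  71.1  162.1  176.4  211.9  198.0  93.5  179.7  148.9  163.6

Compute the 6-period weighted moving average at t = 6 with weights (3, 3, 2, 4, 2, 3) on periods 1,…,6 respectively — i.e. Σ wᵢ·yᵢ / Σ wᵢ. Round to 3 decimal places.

Weighted sum: 3·132.3 + 3·87.5 + 2·71.1 + 4·162.1 + 2·176.4 + 3·211.9 = 396.9 + 262.5 + 142.2 + 648.4 + 352.8 + 635.7 = 2438.5
Weight total: 3 + 3 + 2 + 4 + 2 + 3 = 17
WMA = 2438.5 / 17 = 143.441

143.441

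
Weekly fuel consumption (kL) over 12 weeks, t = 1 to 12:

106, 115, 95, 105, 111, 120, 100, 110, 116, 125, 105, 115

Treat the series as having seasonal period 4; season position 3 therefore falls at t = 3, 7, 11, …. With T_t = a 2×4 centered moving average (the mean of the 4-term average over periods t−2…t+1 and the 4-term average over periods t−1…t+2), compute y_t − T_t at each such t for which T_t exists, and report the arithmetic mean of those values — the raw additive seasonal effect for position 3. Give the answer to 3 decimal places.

Season position 3 occurs at t = 3, 7 (where T_t is defined).
t=3: T_3 = 105.87500; y_3 − T_3 = 95 − 105.87500 = -10.87500
t=7: T_7 = 110.87500; y_7 − T_7 = 100 − 110.87500 = -10.87500
Mean deviation: (-10.87500 + -10.87500) / 2 = -10.875

-10.875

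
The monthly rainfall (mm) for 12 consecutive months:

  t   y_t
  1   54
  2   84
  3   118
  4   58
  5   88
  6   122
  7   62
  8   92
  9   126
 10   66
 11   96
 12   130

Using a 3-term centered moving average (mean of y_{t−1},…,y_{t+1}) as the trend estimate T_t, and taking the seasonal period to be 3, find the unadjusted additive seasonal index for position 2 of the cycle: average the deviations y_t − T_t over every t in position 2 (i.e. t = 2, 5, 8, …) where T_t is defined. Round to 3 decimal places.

Season position 2 occurs at t = 2, 5, 8, 11 (where T_t is defined).
t=2: T_2 = 85.33333; y_2 − T_2 = 84 − 85.33333 = -1.33333
t=5: T_5 = 89.33333; y_5 − T_5 = 88 − 89.33333 = -1.33333
t=8: T_8 = 93.33333; y_8 − T_8 = 92 − 93.33333 = -1.33333
t=11: T_11 = 97.33333; y_11 − T_11 = 96 − 97.33333 = -1.33333
Mean deviation: (-1.33333 + -1.33333 + -1.33333 + -1.33333) / 4 = -1.333

-1.333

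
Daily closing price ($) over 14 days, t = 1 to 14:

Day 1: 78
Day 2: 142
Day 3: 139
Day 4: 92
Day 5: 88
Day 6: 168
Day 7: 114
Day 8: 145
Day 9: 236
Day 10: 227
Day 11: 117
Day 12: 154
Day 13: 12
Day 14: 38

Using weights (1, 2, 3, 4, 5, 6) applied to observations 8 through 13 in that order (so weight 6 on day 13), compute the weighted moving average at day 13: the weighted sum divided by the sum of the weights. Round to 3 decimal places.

124.190

Weighted sum: 1·145 + 2·236 + 3·227 + 4·117 + 5·154 + 6·12 = 145 + 472 + 681 + 468 + 770 + 72 = 2608
Weight total: 1 + 2 + 3 + 4 + 5 + 6 = 21
WMA = 2608 / 21 = 124.190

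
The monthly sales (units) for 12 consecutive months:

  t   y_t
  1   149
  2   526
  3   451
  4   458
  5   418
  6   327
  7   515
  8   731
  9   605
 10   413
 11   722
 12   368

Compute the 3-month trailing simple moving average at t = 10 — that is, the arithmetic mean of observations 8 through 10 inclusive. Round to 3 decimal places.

Sum of periods 8–10: 731 + 605 + 413 = 1749
Divide by 3: 1749 / 3 = 583.000

583.000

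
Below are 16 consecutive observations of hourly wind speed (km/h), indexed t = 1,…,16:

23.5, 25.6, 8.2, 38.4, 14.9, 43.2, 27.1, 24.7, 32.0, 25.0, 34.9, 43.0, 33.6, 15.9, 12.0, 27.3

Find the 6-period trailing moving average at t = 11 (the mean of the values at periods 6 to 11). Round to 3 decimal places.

31.150

Sum of periods 6–11: 43.2 + 27.1 + 24.7 + 32.0 + 25.0 + 34.9 = 186.9
Divide by 6: 186.9 / 6 = 31.150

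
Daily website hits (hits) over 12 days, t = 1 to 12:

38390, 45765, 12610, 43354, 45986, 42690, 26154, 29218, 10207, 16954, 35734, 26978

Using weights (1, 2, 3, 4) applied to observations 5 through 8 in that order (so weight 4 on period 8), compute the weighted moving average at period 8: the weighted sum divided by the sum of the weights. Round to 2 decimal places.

Weighted sum: 1·45986 + 2·42690 + 3·26154 + 4·29218 = 45986 + 85380 + 78462 + 116872 = 326700
Weight total: 1 + 2 + 3 + 4 = 10
WMA = 326700 / 10 = 32670.00

32670.00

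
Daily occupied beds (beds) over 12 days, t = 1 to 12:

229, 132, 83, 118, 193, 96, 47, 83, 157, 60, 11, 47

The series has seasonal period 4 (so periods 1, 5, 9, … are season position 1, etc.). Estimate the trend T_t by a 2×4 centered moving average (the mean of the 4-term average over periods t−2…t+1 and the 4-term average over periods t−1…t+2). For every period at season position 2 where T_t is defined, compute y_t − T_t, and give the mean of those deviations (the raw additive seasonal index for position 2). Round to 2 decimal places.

-13.19

Season position 2 occurs at t = 6, 10 (where T_t is defined).
t=6: T_6 = 109.1250; y_6 − T_6 = 96 − 109.1250 = -13.1250
t=10: T_10 = 73.2500; y_10 − T_10 = 60 − 73.2500 = -13.2500
Mean deviation: (-13.1250 + -13.2500) / 2 = -13.19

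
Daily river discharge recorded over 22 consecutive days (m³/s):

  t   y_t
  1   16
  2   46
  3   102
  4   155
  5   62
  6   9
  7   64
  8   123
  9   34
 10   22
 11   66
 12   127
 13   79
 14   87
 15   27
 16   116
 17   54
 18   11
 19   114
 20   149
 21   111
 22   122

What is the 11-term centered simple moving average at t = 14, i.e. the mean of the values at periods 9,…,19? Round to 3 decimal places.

Sum of periods 9–19: 34 + 22 + 66 + 127 + 79 + 87 + 27 + 116 + 54 + 11 + 114 = 737
Divide by 11: 737 / 11 = 67.000

67.000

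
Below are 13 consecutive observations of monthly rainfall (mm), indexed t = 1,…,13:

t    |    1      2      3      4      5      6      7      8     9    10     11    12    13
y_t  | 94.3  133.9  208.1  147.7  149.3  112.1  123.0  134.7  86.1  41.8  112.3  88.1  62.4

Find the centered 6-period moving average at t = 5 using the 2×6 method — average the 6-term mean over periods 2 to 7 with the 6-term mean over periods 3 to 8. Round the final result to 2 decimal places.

Sum over 2–7: 133.9 + 208.1 + 147.7 + 149.3 + 112.1 + 123.0 = 874.1
Sum over 3–8: 208.1 + 147.7 + 149.3 + 112.1 + 123.0 + 134.7 = 874.9
CMA at t=5 = (874.1 + 874.9) / (2·6) = 1749.0 / 12 = 145.75

145.75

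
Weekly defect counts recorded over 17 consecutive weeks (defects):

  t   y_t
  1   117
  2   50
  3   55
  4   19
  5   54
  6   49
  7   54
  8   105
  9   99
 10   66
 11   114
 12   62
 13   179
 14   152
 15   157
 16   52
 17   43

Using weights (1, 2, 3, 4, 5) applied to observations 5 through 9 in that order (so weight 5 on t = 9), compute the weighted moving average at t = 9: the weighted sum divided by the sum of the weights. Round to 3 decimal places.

Weighted sum: 1·54 + 2·49 + 3·54 + 4·105 + 5·99 = 54 + 98 + 162 + 420 + 495 = 1229
Weight total: 1 + 2 + 3 + 4 + 5 = 15
WMA = 1229 / 15 = 81.933

81.933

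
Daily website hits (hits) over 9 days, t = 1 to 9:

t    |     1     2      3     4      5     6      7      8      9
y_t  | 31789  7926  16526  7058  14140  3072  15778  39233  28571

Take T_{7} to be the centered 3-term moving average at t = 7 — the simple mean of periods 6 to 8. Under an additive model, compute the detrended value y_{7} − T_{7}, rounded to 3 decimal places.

-3583.000

Trend T_7 = (3072 + 15778 + 39233) / 3 = 58083/3 = 19361.00000
Detrended value: 15778 − 19361.00000 = -3583.000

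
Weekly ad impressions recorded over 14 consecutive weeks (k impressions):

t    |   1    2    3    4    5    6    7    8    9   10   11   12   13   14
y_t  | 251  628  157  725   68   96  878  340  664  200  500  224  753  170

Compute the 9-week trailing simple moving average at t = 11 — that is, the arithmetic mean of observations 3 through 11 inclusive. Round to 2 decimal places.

403.11

Sum of periods 3–11: 157 + 725 + 68 + 96 + 878 + 340 + 664 + 200 + 500 = 3628
Divide by 9: 3628 / 9 = 403.11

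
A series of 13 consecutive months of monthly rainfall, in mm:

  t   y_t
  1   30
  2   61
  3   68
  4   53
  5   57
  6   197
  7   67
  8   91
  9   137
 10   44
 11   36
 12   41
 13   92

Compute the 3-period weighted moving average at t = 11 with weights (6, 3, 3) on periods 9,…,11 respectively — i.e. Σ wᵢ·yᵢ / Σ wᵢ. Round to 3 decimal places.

Weighted sum: 6·137 + 3·44 + 3·36 = 822 + 132 + 108 = 1062
Weight total: 6 + 3 + 3 = 12
WMA = 1062 / 12 = 88.500

88.500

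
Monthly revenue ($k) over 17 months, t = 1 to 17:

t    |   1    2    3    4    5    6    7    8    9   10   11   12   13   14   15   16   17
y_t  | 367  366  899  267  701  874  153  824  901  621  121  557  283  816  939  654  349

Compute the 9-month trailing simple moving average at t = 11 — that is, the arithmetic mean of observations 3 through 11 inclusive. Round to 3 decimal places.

Sum of periods 3–11: 899 + 267 + 701 + 874 + 153 + 824 + 901 + 621 + 121 = 5361
Divide by 9: 5361 / 9 = 595.667

595.667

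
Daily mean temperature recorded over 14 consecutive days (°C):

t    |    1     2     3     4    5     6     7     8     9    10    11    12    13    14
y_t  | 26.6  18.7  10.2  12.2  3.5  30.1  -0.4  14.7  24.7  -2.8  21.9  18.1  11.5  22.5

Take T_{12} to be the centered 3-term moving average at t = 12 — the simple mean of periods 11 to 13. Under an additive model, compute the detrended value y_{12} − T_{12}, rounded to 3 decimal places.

Trend T_12 = (21.9 + 18.1 + 11.5) / 3 = 51.5/3 = 17.16667
Detrended value: 18.1 − 17.16667 = 0.933

0.933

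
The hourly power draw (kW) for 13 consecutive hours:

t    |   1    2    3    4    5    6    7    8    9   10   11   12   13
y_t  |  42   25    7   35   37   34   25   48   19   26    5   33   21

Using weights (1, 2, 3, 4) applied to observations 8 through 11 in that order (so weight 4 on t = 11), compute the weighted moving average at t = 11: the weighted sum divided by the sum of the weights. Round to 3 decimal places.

18.400

Weighted sum: 1·48 + 2·19 + 3·26 + 4·5 = 48 + 38 + 78 + 20 = 184
Weight total: 1 + 2 + 3 + 4 = 10
WMA = 184 / 10 = 18.400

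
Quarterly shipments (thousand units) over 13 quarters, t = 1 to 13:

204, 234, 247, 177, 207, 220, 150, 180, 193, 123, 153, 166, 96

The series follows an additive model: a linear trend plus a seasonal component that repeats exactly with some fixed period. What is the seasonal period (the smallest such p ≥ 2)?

3

First differences y_{t+1} − y_t: 30, 13, -70, 30, 13, -70, 30, 13, …
The difference pattern repeats every 3 terms and not for any smaller step, so p = 3.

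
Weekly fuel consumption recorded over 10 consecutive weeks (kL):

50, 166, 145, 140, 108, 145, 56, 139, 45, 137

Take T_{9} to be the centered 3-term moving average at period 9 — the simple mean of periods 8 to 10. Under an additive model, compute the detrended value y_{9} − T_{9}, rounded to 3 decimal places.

-62.000

Trend T_9 = (139 + 45 + 137) / 3 = 321/3 = 107.00000
Detrended value: 45 − 107.00000 = -62.000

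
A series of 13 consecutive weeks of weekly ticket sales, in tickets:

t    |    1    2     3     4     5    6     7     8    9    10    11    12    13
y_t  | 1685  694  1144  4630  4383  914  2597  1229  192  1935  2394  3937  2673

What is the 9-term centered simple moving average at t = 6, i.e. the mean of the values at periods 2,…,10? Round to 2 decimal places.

1968.67

Sum of periods 2–10: 694 + 1144 + 4630 + 4383 + 914 + 2597 + 1229 + 192 + 1935 = 17718
Divide by 9: 17718 / 9 = 1968.67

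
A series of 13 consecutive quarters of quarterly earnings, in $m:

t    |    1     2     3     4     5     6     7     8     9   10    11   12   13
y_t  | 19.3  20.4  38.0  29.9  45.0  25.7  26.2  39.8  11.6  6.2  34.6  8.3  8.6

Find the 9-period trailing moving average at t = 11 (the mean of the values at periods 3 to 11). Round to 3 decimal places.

28.556

Sum of periods 3–11: 38.0 + 29.9 + 45.0 + 25.7 + 26.2 + 39.8 + 11.6 + 6.2 + 34.6 = 257.0
Divide by 9: 257.0 / 9 = 28.556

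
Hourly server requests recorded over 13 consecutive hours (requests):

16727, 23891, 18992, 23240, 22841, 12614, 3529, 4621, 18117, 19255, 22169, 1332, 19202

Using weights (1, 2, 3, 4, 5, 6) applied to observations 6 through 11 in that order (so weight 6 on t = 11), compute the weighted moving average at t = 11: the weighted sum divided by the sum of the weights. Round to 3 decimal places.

15966.286

Weighted sum: 1·12614 + 2·3529 + 3·4621 + 4·18117 + 5·19255 + 6·22169 = 12614 + 7058 + 13863 + 72468 + 96275 + 133014 = 335292
Weight total: 1 + 2 + 3 + 4 + 5 + 6 = 21
WMA = 335292 / 21 = 15966.286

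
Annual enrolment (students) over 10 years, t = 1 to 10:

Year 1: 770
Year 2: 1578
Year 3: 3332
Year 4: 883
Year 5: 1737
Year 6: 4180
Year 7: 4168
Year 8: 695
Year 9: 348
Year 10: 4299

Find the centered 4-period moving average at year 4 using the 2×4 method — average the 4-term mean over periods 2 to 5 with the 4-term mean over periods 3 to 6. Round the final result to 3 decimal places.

Sum over 2–5: 1578 + 3332 + 883 + 1737 = 7530
Sum over 3–6: 3332 + 883 + 1737 + 4180 = 10132
CMA at t=4 = (7530 + 10132) / (2·4) = 17662 / 8 = 2207.750

2207.750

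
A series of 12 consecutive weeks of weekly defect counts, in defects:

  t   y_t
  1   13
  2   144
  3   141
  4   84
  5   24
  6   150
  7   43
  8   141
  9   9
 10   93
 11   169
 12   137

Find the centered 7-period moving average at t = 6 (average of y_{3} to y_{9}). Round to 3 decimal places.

Sum of periods 3–9: 141 + 84 + 24 + 150 + 43 + 141 + 9 = 592
Divide by 7: 592 / 7 = 84.571

84.571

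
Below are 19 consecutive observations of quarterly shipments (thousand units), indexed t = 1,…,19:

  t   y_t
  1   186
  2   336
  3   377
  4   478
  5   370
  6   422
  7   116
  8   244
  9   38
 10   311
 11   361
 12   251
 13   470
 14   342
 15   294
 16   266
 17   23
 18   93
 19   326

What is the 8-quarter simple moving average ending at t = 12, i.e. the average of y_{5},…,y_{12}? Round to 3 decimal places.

264.125

Sum of periods 5–12: 370 + 422 + 116 + 244 + 38 + 311 + 361 + 251 = 2113
Divide by 8: 2113 / 8 = 264.125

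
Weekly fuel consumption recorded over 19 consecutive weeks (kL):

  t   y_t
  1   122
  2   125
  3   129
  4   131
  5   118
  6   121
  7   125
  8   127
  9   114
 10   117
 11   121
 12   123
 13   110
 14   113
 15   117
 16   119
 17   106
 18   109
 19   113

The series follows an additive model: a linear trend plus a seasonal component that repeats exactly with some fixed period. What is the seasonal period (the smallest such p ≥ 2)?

4

First differences y_{t+1} − y_t: 3, 4, 2, -13, 3, 4, 2, -13, 3, 4, …
The difference pattern repeats every 4 terms and not for any smaller step, so p = 4.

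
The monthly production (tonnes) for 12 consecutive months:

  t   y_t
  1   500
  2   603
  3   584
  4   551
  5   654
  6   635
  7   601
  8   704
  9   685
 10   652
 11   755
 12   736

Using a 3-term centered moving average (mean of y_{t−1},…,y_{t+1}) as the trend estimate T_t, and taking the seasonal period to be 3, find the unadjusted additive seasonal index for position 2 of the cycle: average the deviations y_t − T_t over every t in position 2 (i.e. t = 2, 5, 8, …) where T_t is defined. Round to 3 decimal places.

Season position 2 occurs at t = 2, 5, 8, 11 (where T_t is defined).
t=2: T_2 = 562.33333; y_2 − T_2 = 603 − 562.33333 = 40.66667
t=5: T_5 = 613.33333; y_5 − T_5 = 654 − 613.33333 = 40.66667
t=8: T_8 = 663.33333; y_8 − T_8 = 704 − 663.33333 = 40.66667
t=11: T_11 = 714.33333; y_11 − T_11 = 755 − 714.33333 = 40.66667
Mean deviation: (40.66667 + 40.66667 + 40.66667 + 40.66667) / 4 = 40.667

40.667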